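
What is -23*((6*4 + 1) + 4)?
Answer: -667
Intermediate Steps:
-23*((6*4 + 1) + 4) = -23*((24 + 1) + 4) = -23*(25 + 4) = -23*29 = -1*667 = -667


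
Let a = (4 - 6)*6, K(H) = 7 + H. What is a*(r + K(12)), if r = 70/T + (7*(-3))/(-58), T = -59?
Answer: -373182/1711 ≈ -218.11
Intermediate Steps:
r = -2821/3422 (r = 70/(-59) + (7*(-3))/(-58) = 70*(-1/59) - 21*(-1/58) = -70/59 + 21/58 = -2821/3422 ≈ -0.82437)
a = -12 (a = -2*6 = -12)
a*(r + K(12)) = -12*(-2821/3422 + (7 + 12)) = -12*(-2821/3422 + 19) = -12*62197/3422 = -373182/1711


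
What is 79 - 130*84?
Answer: -10841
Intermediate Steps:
79 - 130*84 = 79 - 10920 = -10841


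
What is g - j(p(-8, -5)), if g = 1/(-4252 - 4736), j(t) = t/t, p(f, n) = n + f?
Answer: -8989/8988 ≈ -1.0001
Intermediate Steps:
p(f, n) = f + n
j(t) = 1
g = -1/8988 (g = 1/(-8988) = -1/8988 ≈ -0.00011126)
g - j(p(-8, -5)) = -1/8988 - 1*1 = -1/8988 - 1 = -8989/8988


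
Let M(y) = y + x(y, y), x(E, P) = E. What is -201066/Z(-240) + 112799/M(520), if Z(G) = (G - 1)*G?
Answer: 26313273/250640 ≈ 104.98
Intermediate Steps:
Z(G) = G*(-1 + G) (Z(G) = (-1 + G)*G = G*(-1 + G))
M(y) = 2*y (M(y) = y + y = 2*y)
-201066/Z(-240) + 112799/M(520) = -201066*(-1/(240*(-1 - 240))) + 112799/((2*520)) = -201066/((-240*(-241))) + 112799/1040 = -201066/57840 + 112799*(1/1040) = -201066*1/57840 + 112799/1040 = -33511/9640 + 112799/1040 = 26313273/250640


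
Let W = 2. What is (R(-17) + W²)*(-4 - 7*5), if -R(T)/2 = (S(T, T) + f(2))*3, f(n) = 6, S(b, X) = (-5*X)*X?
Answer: -336882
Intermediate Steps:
S(b, X) = -5*X²
R(T) = -36 + 30*T² (R(T) = -2*(-5*T² + 6)*3 = -2*(6 - 5*T²)*3 = -2*(18 - 15*T²) = -36 + 30*T²)
(R(-17) + W²)*(-4 - 7*5) = ((-36 + 30*(-17)²) + 2²)*(-4 - 7*5) = ((-36 + 30*289) + 4)*(-4 - 35) = ((-36 + 8670) + 4)*(-39) = (8634 + 4)*(-39) = 8638*(-39) = -336882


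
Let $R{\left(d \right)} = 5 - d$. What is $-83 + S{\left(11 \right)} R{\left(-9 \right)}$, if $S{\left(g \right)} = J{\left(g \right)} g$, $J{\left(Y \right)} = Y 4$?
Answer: $6693$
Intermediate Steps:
$J{\left(Y \right)} = 4 Y$
$S{\left(g \right)} = 4 g^{2}$ ($S{\left(g \right)} = 4 g g = 4 g^{2}$)
$-83 + S{\left(11 \right)} R{\left(-9 \right)} = -83 + 4 \cdot 11^{2} \left(5 - -9\right) = -83 + 4 \cdot 121 \left(5 + 9\right) = -83 + 484 \cdot 14 = -83 + 6776 = 6693$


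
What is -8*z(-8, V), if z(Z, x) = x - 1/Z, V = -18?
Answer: 143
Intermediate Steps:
-8*z(-8, V) = -8*(-18 - 1/(-8)) = -8*(-18 - 1*(-⅛)) = -8*(-18 + ⅛) = -8*(-143/8) = 143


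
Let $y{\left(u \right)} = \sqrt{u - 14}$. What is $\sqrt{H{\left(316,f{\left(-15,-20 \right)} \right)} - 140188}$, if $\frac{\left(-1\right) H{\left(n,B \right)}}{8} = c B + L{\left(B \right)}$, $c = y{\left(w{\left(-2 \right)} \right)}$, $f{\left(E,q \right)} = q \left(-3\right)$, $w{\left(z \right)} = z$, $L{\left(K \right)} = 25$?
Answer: $2 \sqrt{-35097 - 480 i} \approx 2.5621 - 374.69 i$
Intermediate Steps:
$y{\left(u \right)} = \sqrt{-14 + u}$
$f{\left(E,q \right)} = - 3 q$
$c = 4 i$ ($c = \sqrt{-14 - 2} = \sqrt{-16} = 4 i \approx 4.0 i$)
$H{\left(n,B \right)} = -200 - 32 i B$ ($H{\left(n,B \right)} = - 8 \left(4 i B + 25\right) = - 8 \left(25 + 4 i B\right) = -200 - 32 i B$)
$\sqrt{H{\left(316,f{\left(-15,-20 \right)} \right)} - 140188} = \sqrt{\left(-200 - 32 i \left(\left(-3\right) \left(-20\right)\right)\right) - 140188} = \sqrt{\left(-200 - 32 i 60\right) - 140188} = \sqrt{\left(-200 - 1920 i\right) - 140188} = \sqrt{-140388 - 1920 i}$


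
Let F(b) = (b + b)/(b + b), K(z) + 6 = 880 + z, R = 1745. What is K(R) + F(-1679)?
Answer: 2620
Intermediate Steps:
K(z) = 874 + z (K(z) = -6 + (880 + z) = 874 + z)
F(b) = 1 (F(b) = (2*b)/((2*b)) = (2*b)*(1/(2*b)) = 1)
K(R) + F(-1679) = (874 + 1745) + 1 = 2619 + 1 = 2620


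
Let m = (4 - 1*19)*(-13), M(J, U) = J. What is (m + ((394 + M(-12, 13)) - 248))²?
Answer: 108241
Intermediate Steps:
m = 195 (m = (4 - 19)*(-13) = -15*(-13) = 195)
(m + ((394 + M(-12, 13)) - 248))² = (195 + ((394 - 12) - 248))² = (195 + (382 - 248))² = (195 + 134)² = 329² = 108241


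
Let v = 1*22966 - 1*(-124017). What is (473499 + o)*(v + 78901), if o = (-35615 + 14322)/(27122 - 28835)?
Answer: 183220177570720/1713 ≈ 1.0696e+11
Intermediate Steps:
v = 146983 (v = 22966 + 124017 = 146983)
o = 21293/1713 (o = -21293/(-1713) = -21293*(-1/1713) = 21293/1713 ≈ 12.430)
(473499 + o)*(v + 78901) = (473499 + 21293/1713)*(146983 + 78901) = (811125080/1713)*225884 = 183220177570720/1713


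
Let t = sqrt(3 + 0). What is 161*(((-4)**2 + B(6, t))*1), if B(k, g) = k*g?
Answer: 2576 + 966*sqrt(3) ≈ 4249.2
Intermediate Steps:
t = sqrt(3) ≈ 1.7320
B(k, g) = g*k
161*(((-4)**2 + B(6, t))*1) = 161*(((-4)**2 + sqrt(3)*6)*1) = 161*((16 + 6*sqrt(3))*1) = 161*(16 + 6*sqrt(3)) = 2576 + 966*sqrt(3)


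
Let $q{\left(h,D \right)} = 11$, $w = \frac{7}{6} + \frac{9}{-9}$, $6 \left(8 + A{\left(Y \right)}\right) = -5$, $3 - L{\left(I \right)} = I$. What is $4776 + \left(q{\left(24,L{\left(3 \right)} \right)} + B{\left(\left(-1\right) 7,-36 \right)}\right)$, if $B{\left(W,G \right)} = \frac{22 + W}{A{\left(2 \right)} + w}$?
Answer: $\frac{124417}{26} \approx 4785.3$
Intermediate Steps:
$L{\left(I \right)} = 3 - I$
$A{\left(Y \right)} = - \frac{53}{6}$ ($A{\left(Y \right)} = -8 + \frac{1}{6} \left(-5\right) = -8 - \frac{5}{6} = - \frac{53}{6}$)
$w = \frac{1}{6}$ ($w = 7 \cdot \frac{1}{6} + 9 \left(- \frac{1}{9}\right) = \frac{7}{6} - 1 = \frac{1}{6} \approx 0.16667$)
$B{\left(W,G \right)} = - \frac{33}{13} - \frac{3 W}{26}$ ($B{\left(W,G \right)} = \frac{22 + W}{- \frac{53}{6} + \frac{1}{6}} = \frac{22 + W}{- \frac{26}{3}} = \left(22 + W\right) \left(- \frac{3}{26}\right) = - \frac{33}{13} - \frac{3 W}{26}$)
$4776 + \left(q{\left(24,L{\left(3 \right)} \right)} + B{\left(\left(-1\right) 7,-36 \right)}\right) = 4776 + \left(11 - \left(\frac{33}{13} + \frac{3 \left(\left(-1\right) 7\right)}{26}\right)\right) = 4776 + \left(11 - \frac{45}{26}\right) = 4776 + \frac{241}{26} = \frac{124417}{26}$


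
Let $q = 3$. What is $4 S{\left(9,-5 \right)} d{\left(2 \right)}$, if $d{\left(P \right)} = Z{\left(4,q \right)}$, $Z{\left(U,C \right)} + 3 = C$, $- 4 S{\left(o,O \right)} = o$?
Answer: $0$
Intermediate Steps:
$S{\left(o,O \right)} = - \frac{o}{4}$
$Z{\left(U,C \right)} = -3 + C$
$d{\left(P \right)} = 0$ ($d{\left(P \right)} = -3 + 3 = 0$)
$4 S{\left(9,-5 \right)} d{\left(2 \right)} = 4 \left(- \frac{1}{4}\right) 9 \cdot 0 = 4 \left(\left(- \frac{9}{4}\right) 0\right) = 4 \cdot 0 = 0$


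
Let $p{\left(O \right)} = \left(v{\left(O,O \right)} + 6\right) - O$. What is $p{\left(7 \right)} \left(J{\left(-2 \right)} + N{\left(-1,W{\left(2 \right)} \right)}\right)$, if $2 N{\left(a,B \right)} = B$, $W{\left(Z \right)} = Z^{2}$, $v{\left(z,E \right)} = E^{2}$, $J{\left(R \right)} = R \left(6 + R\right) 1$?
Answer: $-288$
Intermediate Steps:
$J{\left(R \right)} = R \left(6 + R\right)$
$N{\left(a,B \right)} = \frac{B}{2}$
$p{\left(O \right)} = 6 + O^{2} - O$ ($p{\left(O \right)} = \left(O^{2} + 6\right) - O = \left(6 + O^{2}\right) - O = 6 + O^{2} - O$)
$p{\left(7 \right)} \left(J{\left(-2 \right)} + N{\left(-1,W{\left(2 \right)} \right)}\right) = \left(6 + 7^{2} - 7\right) \left(- 2 \left(6 - 2\right) + \frac{2^{2}}{2}\right) = \left(6 + 49 - 7\right) \left(\left(-2\right) 4 + \frac{1}{2} \cdot 4\right) = 48 \left(-8 + 2\right) = 48 \left(-6\right) = -288$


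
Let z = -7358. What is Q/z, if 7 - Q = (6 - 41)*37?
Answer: -651/3679 ≈ -0.17695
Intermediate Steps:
Q = 1302 (Q = 7 - (6 - 41)*37 = 7 - (-35)*37 = 7 - 1*(-1295) = 7 + 1295 = 1302)
Q/z = 1302/(-7358) = 1302*(-1/7358) = -651/3679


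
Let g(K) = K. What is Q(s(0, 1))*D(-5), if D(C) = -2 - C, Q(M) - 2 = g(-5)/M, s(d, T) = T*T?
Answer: -9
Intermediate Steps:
s(d, T) = T²
Q(M) = 2 - 5/M
Q(s(0, 1))*D(-5) = (2 - 5/(1²))*(-2 - 1*(-5)) = (2 - 5/1)*(-2 + 5) = (2 - 5*1)*3 = (2 - 5)*3 = -3*3 = -9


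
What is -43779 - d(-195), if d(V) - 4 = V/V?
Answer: -43784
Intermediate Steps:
d(V) = 5 (d(V) = 4 + V/V = 4 + 1 = 5)
-43779 - d(-195) = -43779 - 1*5 = -43779 - 5 = -43784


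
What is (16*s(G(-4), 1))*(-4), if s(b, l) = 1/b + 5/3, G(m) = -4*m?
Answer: -332/3 ≈ -110.67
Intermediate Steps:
s(b, l) = 5/3 + 1/b (s(b, l) = 1/b + 5*(1/3) = 1/b + 5/3 = 5/3 + 1/b)
(16*s(G(-4), 1))*(-4) = (16*(5/3 + 1/(-4*(-4))))*(-4) = (16*(5/3 + 1/16))*(-4) = (16*(83/48))*(-4) = (83/3)*(-4) = -332/3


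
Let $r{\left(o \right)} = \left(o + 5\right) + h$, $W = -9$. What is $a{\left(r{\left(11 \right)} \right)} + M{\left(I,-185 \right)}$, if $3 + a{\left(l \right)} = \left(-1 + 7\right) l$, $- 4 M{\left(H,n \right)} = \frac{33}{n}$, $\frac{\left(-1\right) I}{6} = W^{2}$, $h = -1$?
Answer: $\frac{64413}{740} \approx 87.045$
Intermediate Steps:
$I = -486$ ($I = - 6 \left(-9\right)^{2} = \left(-6\right) 81 = -486$)
$r{\left(o \right)} = 4 + o$ ($r{\left(o \right)} = \left(o + 5\right) - 1 = \left(5 + o\right) - 1 = 4 + o$)
$M{\left(H,n \right)} = - \frac{33}{4 n}$ ($M{\left(H,n \right)} = - \frac{33 \frac{1}{n}}{4} = - \frac{33}{4 n}$)
$a{\left(l \right)} = -3 + 6 l$ ($a{\left(l \right)} = -3 + \left(-1 + 7\right) l = -3 + 6 l$)
$a{\left(r{\left(11 \right)} \right)} + M{\left(I,-185 \right)} = \left(-3 + 6 \left(4 + 11\right)\right) - \frac{33}{4 \left(-185\right)} = \left(-3 + 6 \cdot 15\right) - - \frac{33}{740} = \left(-3 + 90\right) + \frac{33}{740} = 87 + \frac{33}{740} = \frac{64413}{740}$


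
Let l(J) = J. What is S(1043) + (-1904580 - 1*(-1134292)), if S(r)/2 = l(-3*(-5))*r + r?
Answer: -736912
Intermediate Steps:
S(r) = 32*r (S(r) = 2*((-3*(-5))*r + r) = 2*(15*r + r) = 2*(16*r) = 32*r)
S(1043) + (-1904580 - 1*(-1134292)) = 32*1043 + (-1904580 - 1*(-1134292)) = 33376 + (-1904580 + 1134292) = 33376 - 770288 = -736912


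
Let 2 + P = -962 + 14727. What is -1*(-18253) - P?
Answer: 4490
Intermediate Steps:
P = 13763 (P = -2 + (-962 + 14727) = -2 + 13765 = 13763)
-1*(-18253) - P = -1*(-18253) - 1*13763 = 18253 - 13763 = 4490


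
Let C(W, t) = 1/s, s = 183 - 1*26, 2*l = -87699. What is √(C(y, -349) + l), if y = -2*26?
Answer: I*√4323384674/314 ≈ 209.4*I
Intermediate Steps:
l = -87699/2 (l = (½)*(-87699) = -87699/2 ≈ -43850.)
y = -52
s = 157 (s = 183 - 26 = 157)
C(W, t) = 1/157
√(C(y, -349) + l) = √(1/157 - 87699/2) = √(-13768741/314) = I*√4323384674/314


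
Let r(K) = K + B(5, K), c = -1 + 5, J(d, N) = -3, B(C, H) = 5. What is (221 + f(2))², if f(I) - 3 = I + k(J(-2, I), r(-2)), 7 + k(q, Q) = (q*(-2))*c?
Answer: 59049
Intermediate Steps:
c = 4
r(K) = 5 + K (r(K) = K + 5 = 5 + K)
k(q, Q) = -7 - 8*q (k(q, Q) = -7 + (q*(-2))*4 = -7 - 2*q*4 = -7 - 8*q)
f(I) = 20 + I (f(I) = 3 + (I + (-7 - 8*(-3))) = 3 + (I + (-7 + 24)) = 3 + (I + 17) = 3 + (17 + I) = 20 + I)
(221 + f(2))² = (221 + (20 + 2))² = (221 + 22)² = 243² = 59049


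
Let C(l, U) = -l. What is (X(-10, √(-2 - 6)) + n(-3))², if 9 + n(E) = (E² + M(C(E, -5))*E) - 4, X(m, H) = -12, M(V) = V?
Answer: 625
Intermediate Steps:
n(E) = -13 (n(E) = -9 + ((E² + (-E)*E) - 4) = -9 + ((E² - E²) - 4) = -9 + (0 - 4) = -9 - 4 = -13)
(X(-10, √(-2 - 6)) + n(-3))² = (-12 - 13)² = (-25)² = 625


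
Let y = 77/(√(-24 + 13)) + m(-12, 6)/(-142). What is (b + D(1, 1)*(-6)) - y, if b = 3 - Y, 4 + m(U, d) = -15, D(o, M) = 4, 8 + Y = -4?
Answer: -1297/142 + 7*I*√11 ≈ -9.1338 + 23.216*I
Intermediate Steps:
Y = -12 (Y = -8 - 4 = -12)
m(U, d) = -19 (m(U, d) = -4 - 15 = -19)
y = 19/142 - 7*I*√11 (y = 77/(√(-24 + 13)) - 19/(-142) = 77/(√(-11)) - 19*(-1/142) = 77/((I*√11)) + 19/142 = 77*(-I*√11/11) + 19/142 = -7*I*√11 + 19/142 = 19/142 - 7*I*√11 ≈ 0.1338 - 23.216*I)
b = 15 (b = 3 - 1*(-12) = 3 + 12 = 15)
(b + D(1, 1)*(-6)) - y = (15 + 4*(-6)) - (19/142 - 7*I*√11) = (15 - 24) + (-19/142 + 7*I*√11) = -9 + (-19/142 + 7*I*√11) = -1297/142 + 7*I*√11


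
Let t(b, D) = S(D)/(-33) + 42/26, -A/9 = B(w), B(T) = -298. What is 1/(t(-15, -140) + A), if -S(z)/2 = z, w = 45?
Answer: 429/1147631 ≈ 0.00037381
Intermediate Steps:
S(z) = -2*z
A = 2682 (A = -9*(-298) = 2682)
t(b, D) = 21/13 + 2*D/33 (t(b, D) = -2*D/(-33) + 42/26 = -2*D*(-1/33) + 42*(1/26) = 2*D/33 + 21/13 = 21/13 + 2*D/33)
1/(t(-15, -140) + A) = 1/((21/13 + (2/33)*(-140)) + 2682) = 1/((21/13 - 280/33) + 2682) = 1/(-2947/429 + 2682) = 1/(1147631/429) = 429/1147631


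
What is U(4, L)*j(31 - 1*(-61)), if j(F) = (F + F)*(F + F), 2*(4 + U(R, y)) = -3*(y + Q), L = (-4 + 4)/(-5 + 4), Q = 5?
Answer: -389344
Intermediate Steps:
L = 0 (L = 0/(-1) = 0*(-1) = 0)
U(R, y) = -23/2 - 3*y/2 (U(R, y) = -4 + (-3*(y + 5))/2 = -4 + (-3*(5 + y))/2 = -4 + (-15 - 3*y)/2 = -4 + (-15/2 - 3*y/2) = -23/2 - 3*y/2)
j(F) = 4*F**2 (j(F) = (2*F)*(2*F) = 4*F**2)
U(4, L)*j(31 - 1*(-61)) = (-23/2 - 3/2*0)*(4*(31 - 1*(-61))**2) = (-23/2 + 0)*(4*(31 + 61)**2) = -46*92**2 = -46*8464 = -23/2*33856 = -389344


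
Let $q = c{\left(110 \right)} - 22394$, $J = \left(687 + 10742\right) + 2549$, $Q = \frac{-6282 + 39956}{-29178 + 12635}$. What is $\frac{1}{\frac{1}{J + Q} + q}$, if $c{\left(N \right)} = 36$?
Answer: $- \frac{231204380}{5169267511497} \approx -4.4727 \cdot 10^{-5}$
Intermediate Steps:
$Q = - \frac{33674}{16543}$ ($Q = \frac{33674}{-16543} = 33674 \left(- \frac{1}{16543}\right) = - \frac{33674}{16543} \approx -2.0355$)
$J = 13978$ ($J = 11429 + 2549 = 13978$)
$q = -22358$ ($q = 36 - 22394 = -22358$)
$\frac{1}{\frac{1}{J + Q} + q} = \frac{1}{\frac{1}{13978 - \frac{33674}{16543}} - 22358} = \frac{1}{\frac{1}{\frac{231204380}{16543}} - 22358} = \frac{1}{\frac{16543}{231204380} - 22358} = \frac{1}{- \frac{5169267511497}{231204380}} = - \frac{231204380}{5169267511497}$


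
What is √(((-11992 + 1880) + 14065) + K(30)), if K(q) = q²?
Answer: √4853 ≈ 69.663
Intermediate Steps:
√(((-11992 + 1880) + 14065) + K(30)) = √(((-11992 + 1880) + 14065) + 30²) = √((-10112 + 14065) + 900) = √(3953 + 900) = √4853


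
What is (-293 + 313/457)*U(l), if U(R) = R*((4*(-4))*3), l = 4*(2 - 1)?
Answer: 25648896/457 ≈ 56125.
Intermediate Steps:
l = 4 (l = 4*1 = 4)
U(R) = -48*R (U(R) = R*(-16*3) = R*(-48) = -48*R)
(-293 + 313/457)*U(l) = (-293 + 313/457)*(-48*4) = (-293 + 313*(1/457))*(-192) = (-293 + 313/457)*(-192) = -133588/457*(-192) = 25648896/457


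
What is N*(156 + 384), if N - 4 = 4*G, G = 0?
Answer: 2160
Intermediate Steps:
N = 4 (N = 4 + 4*0 = 4 + 0 = 4)
N*(156 + 384) = 4*(156 + 384) = 4*540 = 2160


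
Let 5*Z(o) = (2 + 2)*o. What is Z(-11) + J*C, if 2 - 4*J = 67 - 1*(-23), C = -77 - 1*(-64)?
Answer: 1386/5 ≈ 277.20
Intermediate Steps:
C = -13 (C = -77 + 64 = -13)
Z(o) = 4*o/5 (Z(o) = ((2 + 2)*o)/5 = (4*o)/5 = 4*o/5)
J = -22 (J = ½ - (67 - 1*(-23))/4 = ½ - (67 + 23)/4 = ½ - ¼*90 = ½ - 45/2 = -22)
Z(-11) + J*C = (⅘)*(-11) - 22*(-13) = -44/5 + 286 = 1386/5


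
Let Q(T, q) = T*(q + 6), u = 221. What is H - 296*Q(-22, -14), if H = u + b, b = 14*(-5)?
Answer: -51945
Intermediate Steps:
b = -70
Q(T, q) = T*(6 + q)
H = 151 (H = 221 - 70 = 151)
H - 296*Q(-22, -14) = 151 - (-6512)*(6 - 14) = 151 - (-6512)*(-8) = 151 - 296*176 = 151 - 52096 = -51945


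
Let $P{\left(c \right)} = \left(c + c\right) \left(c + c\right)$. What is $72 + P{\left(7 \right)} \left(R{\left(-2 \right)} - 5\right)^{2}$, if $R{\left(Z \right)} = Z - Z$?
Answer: $4972$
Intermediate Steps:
$R{\left(Z \right)} = 0$
$P{\left(c \right)} = 4 c^{2}$ ($P{\left(c \right)} = 2 c 2 c = 4 c^{2}$)
$72 + P{\left(7 \right)} \left(R{\left(-2 \right)} - 5\right)^{2} = 72 + 4 \cdot 7^{2} \left(0 - 5\right)^{2} = 72 + 4 \cdot 49 \left(-5\right)^{2} = 72 + 196 \cdot 25 = 72 + 4900 = 4972$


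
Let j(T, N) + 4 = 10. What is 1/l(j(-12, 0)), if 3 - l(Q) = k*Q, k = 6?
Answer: -1/33 ≈ -0.030303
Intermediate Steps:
j(T, N) = 6 (j(T, N) = -4 + 10 = 6)
l(Q) = 3 - 6*Q
1/l(j(-12, 0)) = 1/(3 - 6*6) = 1/(3 - 36) = 1/(-33) = -1/33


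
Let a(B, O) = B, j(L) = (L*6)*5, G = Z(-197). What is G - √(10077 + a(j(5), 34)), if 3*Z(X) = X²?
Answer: 38809/3 - √10227 ≈ 12835.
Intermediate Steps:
Z(X) = X²/3
G = 38809/3 (G = (⅓)*(-197)² = (⅓)*38809 = 38809/3 ≈ 12936.)
j(L) = 30*L (j(L) = (6*L)*5 = 30*L)
G - √(10077 + a(j(5), 34)) = 38809/3 - √(10077 + 30*5) = 38809/3 - √(10077 + 150) = 38809/3 - √10227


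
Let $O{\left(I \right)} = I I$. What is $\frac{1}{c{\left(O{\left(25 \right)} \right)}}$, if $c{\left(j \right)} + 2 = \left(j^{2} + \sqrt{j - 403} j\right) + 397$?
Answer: $\frac{13034}{5093664055} - \frac{25 \sqrt{222}}{6112396866} \approx 2.4979 \cdot 10^{-6}$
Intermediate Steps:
$O{\left(I \right)} = I^{2}$
$c{\left(j \right)} = 395 + j^{2} + j \sqrt{-403 + j}$ ($c{\left(j \right)} = -2 + \left(\left(j^{2} + \sqrt{j - 403} j\right) + 397\right) = -2 + \left(\left(j^{2} + \sqrt{-403 + j} j\right) + 397\right) = -2 + \left(\left(j^{2} + j \sqrt{-403 + j}\right) + 397\right) = -2 + \left(397 + j^{2} + j \sqrt{-403 + j}\right) = 395 + j^{2} + j \sqrt{-403 + j}$)
$\frac{1}{c{\left(O{\left(25 \right)} \right)}} = \frac{1}{395 + \left(25^{2}\right)^{2} + 25^{2} \sqrt{-403 + 25^{2}}} = \frac{1}{395 + 625^{2} + 625 \sqrt{-403 + 625}} = \frac{1}{395 + 390625 + 625 \sqrt{222}} = \frac{1}{391020 + 625 \sqrt{222}}$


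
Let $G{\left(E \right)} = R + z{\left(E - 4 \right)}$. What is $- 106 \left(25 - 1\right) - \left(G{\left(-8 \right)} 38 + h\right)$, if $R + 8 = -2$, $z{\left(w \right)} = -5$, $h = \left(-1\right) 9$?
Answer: $-1965$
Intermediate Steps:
$h = -9$
$R = -10$ ($R = -8 - 2 = -10$)
$G{\left(E \right)} = -15$ ($G{\left(E \right)} = -10 - 5 = -15$)
$- 106 \left(25 - 1\right) - \left(G{\left(-8 \right)} 38 + h\right) = - 106 \left(25 - 1\right) - \left(\left(-15\right) 38 - 9\right) = \left(-106\right) 24 - \left(-570 - 9\right) = -2544 - -579 = -2544 + 579 = -1965$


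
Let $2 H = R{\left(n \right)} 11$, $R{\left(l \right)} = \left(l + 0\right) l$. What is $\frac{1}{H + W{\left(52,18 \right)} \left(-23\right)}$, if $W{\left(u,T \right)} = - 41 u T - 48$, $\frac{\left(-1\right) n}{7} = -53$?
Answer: $\frac{2}{3281555} \approx 6.0947 \cdot 10^{-7}$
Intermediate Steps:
$n = 371$ ($n = \left(-7\right) \left(-53\right) = 371$)
$R{\left(l \right)} = l^{2}$ ($R{\left(l \right)} = l l = l^{2}$)
$W{\left(u,T \right)} = -48 - 41 T u$ ($W{\left(u,T \right)} = - 41 T u - 48 = -48 - 41 T u$)
$H = \frac{1514051}{2}$ ($H = \frac{371^{2} \cdot 11}{2} = \frac{137641 \cdot 11}{2} = \frac{1}{2} \cdot 1514051 = \frac{1514051}{2} \approx 7.5703 \cdot 10^{5}$)
$\frac{1}{H + W{\left(52,18 \right)} \left(-23\right)} = \frac{1}{\frac{1514051}{2} + \left(-48 - 738 \cdot 52\right) \left(-23\right)} = \frac{1}{\frac{1514051}{2} + \left(-48 - 38376\right) \left(-23\right)} = \frac{1}{\frac{1514051}{2} - -883752} = \frac{1}{\frac{1514051}{2} + 883752} = \frac{1}{\frac{3281555}{2}} = \frac{2}{3281555}$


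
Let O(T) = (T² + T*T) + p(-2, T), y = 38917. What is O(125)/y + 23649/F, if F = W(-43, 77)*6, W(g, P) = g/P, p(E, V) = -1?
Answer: -23619581333/3346862 ≈ -7057.2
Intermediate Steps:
F = -258/77 (F = -43/77*6 = -258/77 ≈ -3.3507)
O(T) = -1 + 2*T² (O(T) = (T² + T*T) - 1 = (T² + T²) - 1 = 2*T² - 1 = -1 + 2*T²)
O(125)/y + 23649/F = (-1 + 2*125²)/38917 + 23649/(-258/77) = (-1 + 2*15625)*(1/38917) + 23649*(-77/258) = (-1 + 31250)*(1/38917) - 606991/86 = 31249*(1/38917) - 606991/86 = 31249/38917 - 606991/86 = -23619581333/3346862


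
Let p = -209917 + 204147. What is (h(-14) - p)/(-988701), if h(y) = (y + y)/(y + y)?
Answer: -5771/988701 ≈ -0.0058369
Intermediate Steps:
h(y) = 1 (h(y) = (2*y)/((2*y)) = (2*y)*(1/(2*y)) = 1)
p = -5770
(h(-14) - p)/(-988701) = (1 - 1*(-5770))/(-988701) = (1 + 5770)*(-1/988701) = 5771*(-1/988701) = -5771/988701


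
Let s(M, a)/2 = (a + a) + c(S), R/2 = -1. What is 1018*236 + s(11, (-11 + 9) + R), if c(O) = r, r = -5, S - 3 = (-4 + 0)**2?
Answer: 240222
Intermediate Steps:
S = 19 (S = 3 + (-4 + 0)**2 = 3 + (-4)**2 = 3 + 16 = 19)
R = -2 (R = 2*(-1) = -2)
c(O) = -5
s(M, a) = -10 + 4*a (s(M, a) = 2*((a + a) - 5) = 2*(2*a - 5) = 2*(-5 + 2*a) = -10 + 4*a)
1018*236 + s(11, (-11 + 9) + R) = 1018*236 + (-10 + 4*((-11 + 9) - 2)) = 240248 + (-10 + 4*(-2 - 2)) = 240248 + (-10 + 4*(-4)) = 240248 + (-10 - 16) = 240248 - 26 = 240222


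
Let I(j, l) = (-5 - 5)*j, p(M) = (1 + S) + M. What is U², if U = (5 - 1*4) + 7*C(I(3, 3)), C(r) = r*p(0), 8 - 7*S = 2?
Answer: 151321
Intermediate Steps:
S = 6/7 (S = 8/7 - ⅐*2 = 8/7 - 2/7 = 6/7 ≈ 0.85714)
p(M) = 13/7 + M (p(M) = (1 + 6/7) + M = 13/7 + M)
I(j, l) = -10*j
C(r) = 13*r/7 (C(r) = r*(13/7 + 0) = r*(13/7) = 13*r/7)
U = -389 (U = (5 - 1*4) + 7*(13*(-10*3)/7) = (5 - 4) + 7*((13/7)*(-30)) = 1 + 7*(-390/7) = 1 - 390 = -389)
U² = (-389)² = 151321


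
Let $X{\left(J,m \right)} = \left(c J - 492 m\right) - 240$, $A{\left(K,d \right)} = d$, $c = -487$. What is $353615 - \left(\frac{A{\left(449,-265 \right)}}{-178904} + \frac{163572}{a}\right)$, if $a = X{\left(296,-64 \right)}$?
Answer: $\frac{7378812564051}{20866712} \approx 3.5362 \cdot 10^{5}$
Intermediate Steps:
$X{\left(J,m \right)} = -240 - 492 m - 487 J$ ($X{\left(J,m \right)} = \left(- 487 J - 492 m\right) - 240 = \left(- 492 m - 487 J\right) - 240 = -240 - 492 m - 487 J$)
$a = -112904$ ($a = -240 - -31488 - 144152 = -240 + 31488 - 144152 = -112904$)
$353615 - \left(\frac{A{\left(449,-265 \right)}}{-178904} + \frac{163572}{a}\right) = 353615 - \left(- \frac{265}{-178904} + \frac{163572}{-112904}\right) = 353615 - \left(\left(-265\right) \left(- \frac{1}{178904}\right) + 163572 \left(- \frac{1}{112904}\right)\right) = 353615 - \left(\frac{265}{178904} - \frac{40893}{28226}\right) = 353615 - - \frac{30200171}{20866712} = 353615 + \frac{30200171}{20866712} = \frac{7378812564051}{20866712}$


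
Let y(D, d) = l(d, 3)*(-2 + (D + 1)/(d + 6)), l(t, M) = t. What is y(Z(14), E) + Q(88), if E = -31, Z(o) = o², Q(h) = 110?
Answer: 10407/25 ≈ 416.28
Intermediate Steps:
y(D, d) = d*(-2 + (1 + D)/(6 + d)) (y(D, d) = d*(-2 + (D + 1)/(d + 6)) = d*(-2 + (1 + D)/(6 + d)))
y(Z(14), E) + Q(88) = -31*(-11 + 14² - 2*(-31))/(6 - 31) + 110 = -31*(-11 + 196 + 62)/(-25) + 110 = -31*(-1/25)*247 + 110 = 7657/25 + 110 = 10407/25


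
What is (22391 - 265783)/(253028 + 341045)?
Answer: -243392/594073 ≈ -0.40970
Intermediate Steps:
(22391 - 265783)/(253028 + 341045) = -243392/594073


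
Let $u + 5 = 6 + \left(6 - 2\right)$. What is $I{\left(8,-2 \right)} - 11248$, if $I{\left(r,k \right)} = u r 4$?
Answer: $-11088$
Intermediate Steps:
$u = 5$ ($u = -5 + \left(6 + \left(6 - 2\right)\right) = -5 + \left(6 + 4\right) = -5 + 10 = 5$)
$I{\left(r,k \right)} = 20 r$ ($I{\left(r,k \right)} = 5 r 4 = 20 r$)
$I{\left(8,-2 \right)} - 11248 = 20 \cdot 8 - 11248 = 160 - 11248 = -11088$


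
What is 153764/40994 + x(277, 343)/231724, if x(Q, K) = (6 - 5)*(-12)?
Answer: 4453789651/1187411707 ≈ 3.7508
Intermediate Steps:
x(Q, K) = -12 (x(Q, K) = 1*(-12) = -12)
153764/40994 + x(277, 343)/231724 = 153764/40994 - 12/231724 = 153764*(1/40994) - 12*1/231724 = 76882/20497 - 3/57931 = 4453789651/1187411707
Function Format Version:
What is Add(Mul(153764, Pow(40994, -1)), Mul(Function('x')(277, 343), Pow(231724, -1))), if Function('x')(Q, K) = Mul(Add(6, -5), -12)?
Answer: Rational(4453789651, 1187411707) ≈ 3.7508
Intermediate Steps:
Function('x')(Q, K) = -12 (Function('x')(Q, K) = Mul(1, -12) = -12)
Add(Mul(153764, Pow(40994, -1)), Mul(Function('x')(277, 343), Pow(231724, -1))) = Add(Mul(153764, Pow(40994, -1)), Mul(-12, Pow(231724, -1))) = Add(Mul(153764, Rational(1, 40994)), Mul(-12, Rational(1, 231724))) = Add(Rational(76882, 20497), Rational(-3, 57931)) = Rational(4453789651, 1187411707)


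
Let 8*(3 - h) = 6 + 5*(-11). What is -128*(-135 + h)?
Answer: 16112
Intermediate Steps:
h = 73/8 (h = 3 - (6 + 5*(-11))/8 = 3 - (6 - 55)/8 = 3 - 1/8*(-49) = 3 + 49/8 = 73/8 ≈ 9.1250)
-128*(-135 + h) = -128*(-135 + 73/8) = -128*(-1007/8) = 16112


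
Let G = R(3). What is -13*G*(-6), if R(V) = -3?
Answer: -234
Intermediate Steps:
G = -3
-13*G*(-6) = -13*(-3)*(-6) = 39*(-6) = -234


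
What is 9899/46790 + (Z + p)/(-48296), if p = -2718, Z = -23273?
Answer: 847100497/1129884920 ≈ 0.74972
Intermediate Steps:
9899/46790 + (Z + p)/(-48296) = 9899/46790 + (-23273 - 2718)/(-48296) = 9899*(1/46790) - 25991*(-1/48296) = 9899/46790 + 25991/48296 = 847100497/1129884920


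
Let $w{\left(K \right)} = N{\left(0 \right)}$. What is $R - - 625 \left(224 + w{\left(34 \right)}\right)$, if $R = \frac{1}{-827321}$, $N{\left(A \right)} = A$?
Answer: $\frac{115824939999}{827321} \approx 1.4 \cdot 10^{5}$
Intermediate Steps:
$w{\left(K \right)} = 0$
$R = - \frac{1}{827321} \approx -1.2087 \cdot 10^{-6}$
$R - - 625 \left(224 + w{\left(34 \right)}\right) = - \frac{1}{827321} - - 625 \left(224 + 0\right) = - \frac{1}{827321} - \left(-625\right) 224 = - \frac{1}{827321} - -140000 = - \frac{1}{827321} + 140000 = \frac{115824939999}{827321}$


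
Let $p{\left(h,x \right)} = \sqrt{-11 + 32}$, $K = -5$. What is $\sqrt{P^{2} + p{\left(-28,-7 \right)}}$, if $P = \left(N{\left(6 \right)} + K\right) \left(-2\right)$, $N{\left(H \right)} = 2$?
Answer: $\sqrt{36 + \sqrt{21}} \approx 6.3704$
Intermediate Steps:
$p{\left(h,x \right)} = \sqrt{21}$
$P = 6$ ($P = \left(2 - 5\right) \left(-2\right) = \left(-3\right) \left(-2\right) = 6$)
$\sqrt{P^{2} + p{\left(-28,-7 \right)}} = \sqrt{6^{2} + \sqrt{21}} = \sqrt{36 + \sqrt{21}}$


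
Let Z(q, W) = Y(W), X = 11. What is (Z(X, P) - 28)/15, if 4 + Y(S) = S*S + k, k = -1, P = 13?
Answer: 136/15 ≈ 9.0667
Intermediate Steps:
Y(S) = -5 + S² (Y(S) = -4 + (S*S - 1) = -4 + (S² - 1) = -4 + (-1 + S²) = -5 + S²)
Z(q, W) = -5 + W²
(Z(X, P) - 28)/15 = ((-5 + 13²) - 28)/15 = ((-5 + 169) - 28)*(1/15) = (164 - 28)*(1/15) = 136*(1/15) = 136/15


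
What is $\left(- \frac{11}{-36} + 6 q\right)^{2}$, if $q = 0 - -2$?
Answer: $\frac{196249}{1296} \approx 151.43$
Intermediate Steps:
$q = 2$ ($q = 0 + 2 = 2$)
$\left(- \frac{11}{-36} + 6 q\right)^{2} = \left(- \frac{11}{-36} + 6 \cdot 2\right)^{2} = \left(\left(-11\right) \left(- \frac{1}{36}\right) + 12\right)^{2} = \left(\frac{11}{36} + 12\right)^{2} = \left(\frac{443}{36}\right)^{2} = \frac{196249}{1296}$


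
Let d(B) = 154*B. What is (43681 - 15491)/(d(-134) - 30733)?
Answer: -28190/51369 ≈ -0.54877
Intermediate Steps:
(43681 - 15491)/(d(-134) - 30733) = (43681 - 15491)/(154*(-134) - 30733) = 28190/(-20636 - 30733) = 28190/(-51369) = 28190*(-1/51369) = -28190/51369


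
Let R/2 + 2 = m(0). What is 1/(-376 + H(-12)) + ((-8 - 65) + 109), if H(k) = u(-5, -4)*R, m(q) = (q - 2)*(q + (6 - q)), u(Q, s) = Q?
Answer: 8495/236 ≈ 35.996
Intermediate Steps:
m(q) = -12 + 6*q (m(q) = (-2 + q)*6 = -12 + 6*q)
R = -28 (R = -4 + 2*(-12 + 6*0) = -4 + 2*(-12 + 0) = -4 + 2*(-12) = -4 - 24 = -28)
H(k) = 140 (H(k) = -5*(-28) = 140)
1/(-376 + H(-12)) + ((-8 - 65) + 109) = 1/(-376 + 140) + ((-8 - 65) + 109) = 1/(-236) + (-73 + 109) = -1/236 + 36 = 8495/236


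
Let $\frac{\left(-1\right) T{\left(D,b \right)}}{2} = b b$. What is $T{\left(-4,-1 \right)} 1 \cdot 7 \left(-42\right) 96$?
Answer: $56448$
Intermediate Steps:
$T{\left(D,b \right)} = - 2 b^{2}$ ($T{\left(D,b \right)} = - 2 b b = - 2 b^{2}$)
$T{\left(-4,-1 \right)} 1 \cdot 7 \left(-42\right) 96 = - 2 \left(-1\right)^{2} \cdot 1 \cdot 7 \left(-42\right) 96 = \left(-2\right) 1 \cdot 1 \cdot 7 \left(-42\right) 96 = \left(-2\right) 1 \cdot 7 \left(-42\right) 96 = \left(-2\right) 7 \left(-42\right) 96 = \left(-14\right) \left(-42\right) 96 = 588 \cdot 96 = 56448$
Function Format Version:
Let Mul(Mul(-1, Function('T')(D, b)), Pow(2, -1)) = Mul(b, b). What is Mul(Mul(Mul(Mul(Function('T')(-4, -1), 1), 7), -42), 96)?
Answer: 56448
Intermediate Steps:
Function('T')(D, b) = Mul(-2, Pow(b, 2)) (Function('T')(D, b) = Mul(-2, Mul(b, b)) = Mul(-2, Pow(b, 2)))
Mul(Mul(Mul(Mul(Function('T')(-4, -1), 1), 7), -42), 96) = Mul(Mul(Mul(Mul(Mul(-2, Pow(-1, 2)), 1), 7), -42), 96) = Mul(Mul(Mul(Mul(Mul(-2, 1), 1), 7), -42), 96) = Mul(Mul(Mul(Mul(-2, 1), 7), -42), 96) = Mul(Mul(Mul(-2, 7), -42), 96) = Mul(Mul(-14, -42), 96) = Mul(588, 96) = 56448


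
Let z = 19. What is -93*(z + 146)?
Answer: -15345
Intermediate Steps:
-93*(z + 146) = -93*(19 + 146) = -93*165 = -15345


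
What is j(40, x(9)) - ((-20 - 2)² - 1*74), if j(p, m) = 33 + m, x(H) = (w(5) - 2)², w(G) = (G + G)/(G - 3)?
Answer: -368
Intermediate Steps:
w(G) = 2*G/(-3 + G) (w(G) = (2*G)/(-3 + G) = 2*G/(-3 + G))
x(H) = 9 (x(H) = (2*5/(-3 + 5) - 2)² = (2*5/2 - 2)² = (2*5*(½) - 2)² = (5 - 2)² = 3² = 9)
j(40, x(9)) - ((-20 - 2)² - 1*74) = (33 + 9) - ((-20 - 2)² - 1*74) = 42 - ((-22)² - 74) = 42 - (484 - 74) = 42 - 1*410 = 42 - 410 = -368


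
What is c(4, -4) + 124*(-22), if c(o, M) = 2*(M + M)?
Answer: -2744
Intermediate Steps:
c(o, M) = 4*M (c(o, M) = 2*(2*M) = 4*M)
c(4, -4) + 124*(-22) = 4*(-4) + 124*(-22) = -16 - 2728 = -2744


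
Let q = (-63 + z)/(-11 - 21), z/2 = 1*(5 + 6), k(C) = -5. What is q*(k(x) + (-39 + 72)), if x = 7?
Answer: 287/8 ≈ 35.875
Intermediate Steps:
z = 22 (z = 2*(1*(5 + 6)) = 2*(1*11) = 2*11 = 22)
q = 41/32 (q = (-63 + 22)/(-11 - 21) = -41/(-32) = -41*(-1/32) = 41/32 ≈ 1.2813)
q*(k(x) + (-39 + 72)) = 41*(-5 + (-39 + 72))/32 = 41*(-5 + 33)/32 = (41/32)*28 = 287/8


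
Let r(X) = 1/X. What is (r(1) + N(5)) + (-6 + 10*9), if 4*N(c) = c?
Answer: 345/4 ≈ 86.250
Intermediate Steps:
N(c) = c/4
(r(1) + N(5)) + (-6 + 10*9) = (1/1 + (¼)*5) + (-6 + 10*9) = (1 + 5/4) + (-6 + 90) = 9/4 + 84 = 345/4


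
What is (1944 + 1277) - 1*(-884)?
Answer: 4105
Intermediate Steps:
(1944 + 1277) - 1*(-884) = 3221 + 884 = 4105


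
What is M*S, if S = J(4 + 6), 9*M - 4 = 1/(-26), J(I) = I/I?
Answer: 103/234 ≈ 0.44017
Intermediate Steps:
J(I) = 1
M = 103/234 (M = 4/9 + (1/9)/(-26) = 4/9 + (1/9)*(-1/26) = 4/9 - 1/234 = 103/234 ≈ 0.44017)
S = 1
M*S = (103/234)*1 = 103/234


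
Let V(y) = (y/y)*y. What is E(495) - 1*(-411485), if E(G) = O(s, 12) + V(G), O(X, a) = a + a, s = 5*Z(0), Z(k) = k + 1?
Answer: 412004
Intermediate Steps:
Z(k) = 1 + k
s = 5 (s = 5*(1 + 0) = 5*1 = 5)
O(X, a) = 2*a
V(y) = y (V(y) = 1*y = y)
E(G) = 24 + G (E(G) = 2*12 + G = 24 + G)
E(495) - 1*(-411485) = (24 + 495) - 1*(-411485) = 519 + 411485 = 412004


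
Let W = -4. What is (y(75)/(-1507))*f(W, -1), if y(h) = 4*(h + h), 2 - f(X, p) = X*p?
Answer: 1200/1507 ≈ 0.79628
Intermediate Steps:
f(X, p) = 2 - X*p
y(h) = 8*h (y(h) = 4*(2*h) = 8*h)
(y(75)/(-1507))*f(W, -1) = ((8*75)/(-1507))*(2 - 1*(-4)*(-1)) = (600*(-1/1507))*(2 - 4) = -600/1507*(-2) = 1200/1507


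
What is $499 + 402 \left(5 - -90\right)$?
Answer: $38689$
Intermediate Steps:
$499 + 402 \left(5 - -90\right) = 499 + 402 \left(5 + 90\right) = 499 + 402 \cdot 95 = 499 + 38190 = 38689$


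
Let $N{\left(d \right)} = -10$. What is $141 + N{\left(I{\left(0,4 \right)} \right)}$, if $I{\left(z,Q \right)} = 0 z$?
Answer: $131$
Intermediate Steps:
$I{\left(z,Q \right)} = 0$
$141 + N{\left(I{\left(0,4 \right)} \right)} = 141 - 10 = 131$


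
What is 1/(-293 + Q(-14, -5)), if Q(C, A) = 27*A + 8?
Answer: -1/420 ≈ -0.0023810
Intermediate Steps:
Q(C, A) = 8 + 27*A
1/(-293 + Q(-14, -5)) = 1/(-293 + (8 + 27*(-5))) = 1/(-293 + (8 - 135)) = 1/(-293 - 127) = 1/(-420) = -1/420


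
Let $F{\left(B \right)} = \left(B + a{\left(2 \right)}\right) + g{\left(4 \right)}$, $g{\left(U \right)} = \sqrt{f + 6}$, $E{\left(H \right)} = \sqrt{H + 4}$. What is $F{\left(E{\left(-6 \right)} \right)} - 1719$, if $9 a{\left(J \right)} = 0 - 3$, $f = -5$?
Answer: $- \frac{5155}{3} + i \sqrt{2} \approx -1718.3 + 1.4142 i$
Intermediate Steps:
$E{\left(H \right)} = \sqrt{4 + H}$
$a{\left(J \right)} = - \frac{1}{3}$ ($a{\left(J \right)} = \frac{0 - 3}{9} = \frac{1}{9} \left(-3\right) = - \frac{1}{3}$)
$g{\left(U \right)} = 1$ ($g{\left(U \right)} = \sqrt{-5 + 6} = \sqrt{1} = 1$)
$F{\left(B \right)} = \frac{2}{3} + B$ ($F{\left(B \right)} = \left(B - \frac{1}{3}\right) + 1 = \left(- \frac{1}{3} + B\right) + 1 = \frac{2}{3} + B$)
$F{\left(E{\left(-6 \right)} \right)} - 1719 = \left(\frac{2}{3} + \sqrt{4 - 6}\right) - 1719 = \left(\frac{2}{3} + \sqrt{-2}\right) - 1719 = \left(\frac{2}{3} + i \sqrt{2}\right) - 1719 = - \frac{5155}{3} + i \sqrt{2}$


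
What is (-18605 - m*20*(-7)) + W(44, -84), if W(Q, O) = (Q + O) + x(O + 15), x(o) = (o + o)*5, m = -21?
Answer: -22275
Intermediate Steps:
x(o) = 10*o (x(o) = (2*o)*5 = 10*o)
W(Q, O) = 150 + Q + 11*O (W(Q, O) = (Q + O) + 10*(O + 15) = (O + Q) + 10*(15 + O) = (O + Q) + (150 + 10*O) = 150 + Q + 11*O)
(-18605 - m*20*(-7)) + W(44, -84) = (-18605 - (-21*20)*(-7)) + (150 + 44 + 11*(-84)) = (-18605 - (-420)*(-7)) + (150 + 44 - 924) = (-18605 - 1*2940) - 730 = (-18605 - 2940) - 730 = -21545 - 730 = -22275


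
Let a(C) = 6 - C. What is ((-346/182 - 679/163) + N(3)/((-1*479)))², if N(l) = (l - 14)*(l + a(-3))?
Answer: 1693017674519616/50481124470049 ≈ 33.538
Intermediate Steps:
N(l) = (-14 + l)*(9 + l) (N(l) = (l - 14)*(l + (6 - 1*(-3))) = (-14 + l)*(l + (6 + 3)) = (-14 + l)*(l + 9) = (-14 + l)*(9 + l))
((-346/182 - 679/163) + N(3)/((-1*479)))² = ((-346/182 - 679/163) + (-126 + 3² - 5*3)/((-1*479)))² = ((-346*1/182 - 679*1/163) + (-126 + 9 - 15)/(-479))² = ((-173/91 - 679/163) - 132*(-1/479))² = (-89988/14833 + 132/479)² = (-41146296/7105007)² = 1693017674519616/50481124470049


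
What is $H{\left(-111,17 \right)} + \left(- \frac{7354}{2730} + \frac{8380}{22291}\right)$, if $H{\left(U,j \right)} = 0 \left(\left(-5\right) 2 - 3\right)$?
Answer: $- \frac{70525307}{30427215} \approx -2.3178$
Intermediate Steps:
$H{\left(U,j \right)} = 0$ ($H{\left(U,j \right)} = 0 \left(-10 - 3\right) = 0 \left(-13\right) = 0$)
$H{\left(-111,17 \right)} + \left(- \frac{7354}{2730} + \frac{8380}{22291}\right) = 0 + \left(- \frac{7354}{2730} + \frac{8380}{22291}\right) = 0 + \left(\left(-7354\right) \frac{1}{2730} + 8380 \cdot \frac{1}{22291}\right) = 0 + \left(- \frac{3677}{1365} + \frac{8380}{22291}\right) = 0 - \frac{70525307}{30427215} = - \frac{70525307}{30427215}$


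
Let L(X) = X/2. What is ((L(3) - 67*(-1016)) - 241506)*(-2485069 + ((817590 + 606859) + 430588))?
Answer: 109268024840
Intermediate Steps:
L(X) = X/2 (L(X) = X*(½) = X/2)
((L(3) - 67*(-1016)) - 241506)*(-2485069 + ((817590 + 606859) + 430588)) = (((½)*3 - 67*(-1016)) - 241506)*(-2485069 + ((817590 + 606859) + 430588)) = ((3/2 + 68072) - 241506)*(-2485069 + (1424449 + 430588)) = (136147/2 - 241506)*(-2485069 + 1855037) = -346865/2*(-630032) = 109268024840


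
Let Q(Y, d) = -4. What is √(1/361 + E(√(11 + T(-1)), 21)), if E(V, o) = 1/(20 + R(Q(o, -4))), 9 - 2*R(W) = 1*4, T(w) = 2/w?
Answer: √3835/285 ≈ 0.21729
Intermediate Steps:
R(W) = 5/2 (R(W) = 9/2 - 4/2 = 9/2 - ½*4 = 9/2 - 2 = 5/2)
E(V, o) = 2/45 (E(V, o) = 1/(20 + 5/2) = 1/(45/2) = 2/45)
√(1/361 + E(√(11 + T(-1)), 21)) = √(1/361 + 2/45) = √(767/16245) = √3835/285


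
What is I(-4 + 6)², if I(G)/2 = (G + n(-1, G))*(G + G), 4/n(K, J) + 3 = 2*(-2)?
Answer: 6400/49 ≈ 130.61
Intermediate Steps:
n(K, J) = -4/7 (n(K, J) = 4/(-3 + 2*(-2)) = 4/(-3 - 4) = 4/(-7) = 4*(-⅐) = -4/7)
I(G) = 4*G*(-4/7 + G) (I(G) = 2*((G - 4/7)*(G + G)) = 2*((-4/7 + G)*(2*G)) = 2*(2*G*(-4/7 + G)) = 4*G*(-4/7 + G))
I(-4 + 6)² = (4*(-4 + 6)*(-4 + 7*(-4 + 6))/7)² = ((4/7)*2*(-4 + 7*2))² = ((4/7)*2*(-4 + 14))² = ((4/7)*2*10)² = (80/7)² = 6400/49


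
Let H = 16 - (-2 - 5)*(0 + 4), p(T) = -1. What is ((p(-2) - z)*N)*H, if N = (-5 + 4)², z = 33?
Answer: -1496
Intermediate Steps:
N = 1 (N = (-1)² = 1)
H = 44 (H = 16 - (-7)*4 = 16 - 1*(-28) = 16 + 28 = 44)
((p(-2) - z)*N)*H = ((-1 - 1*33)*1)*44 = ((-1 - 33)*1)*44 = -34*1*44 = -34*44 = -1496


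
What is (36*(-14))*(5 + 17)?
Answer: -11088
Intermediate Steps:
(36*(-14))*(5 + 17) = -504*22 = -11088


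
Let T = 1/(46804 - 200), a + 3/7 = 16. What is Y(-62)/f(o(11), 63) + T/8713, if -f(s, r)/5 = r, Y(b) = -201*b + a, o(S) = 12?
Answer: -35466555525431/895363737660 ≈ -39.611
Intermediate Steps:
a = 109/7 (a = -3/7 + 16 = 109/7 ≈ 15.571)
Y(b) = 109/7 - 201*b (Y(b) = -201*b + 109/7 = 109/7 - 201*b)
T = 1/46604 ≈ 2.1457e-5
f(s, r) = -5*r
Y(-62)/f(o(11), 63) + T/8713 = (109/7 - 201*(-62))/((-5*63)) + (1/46604)/8713 = (109/7 + 12462)/(-315) + (1/46604)*(1/8713) = (87343/7)*(-1/315) + 1/406060652 = -87343/2205 + 1/406060652 = -35466555525431/895363737660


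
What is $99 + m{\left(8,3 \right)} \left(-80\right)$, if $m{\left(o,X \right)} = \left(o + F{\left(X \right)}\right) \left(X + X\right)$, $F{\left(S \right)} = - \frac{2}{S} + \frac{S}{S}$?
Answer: $-3901$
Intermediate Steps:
$F{\left(S \right)} = 1 - \frac{2}{S}$ ($F{\left(S \right)} = - \frac{2}{S} + 1 = 1 - \frac{2}{S}$)
$m{\left(o,X \right)} = 2 X \left(o + \frac{-2 + X}{X}\right)$ ($m{\left(o,X \right)} = \left(o + \frac{-2 + X}{X}\right) \left(X + X\right) = \left(o + \frac{-2 + X}{X}\right) 2 X = 2 X \left(o + \frac{-2 + X}{X}\right)$)
$99 + m{\left(8,3 \right)} \left(-80\right) = 99 + \left(-4 + 2 \cdot 3 + 2 \cdot 3 \cdot 8\right) \left(-80\right) = 99 + \left(-4 + 6 + 48\right) \left(-80\right) = 99 + 50 \left(-80\right) = 99 - 4000 = -3901$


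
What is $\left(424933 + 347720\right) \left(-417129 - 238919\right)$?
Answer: $-506897455344$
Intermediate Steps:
$\left(424933 + 347720\right) \left(-417129 - 238919\right) = 772653 \left(-656048\right) = -506897455344$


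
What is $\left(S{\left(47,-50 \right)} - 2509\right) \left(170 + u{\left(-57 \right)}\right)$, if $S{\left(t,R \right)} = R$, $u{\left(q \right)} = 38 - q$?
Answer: $-678135$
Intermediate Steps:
$\left(S{\left(47,-50 \right)} - 2509\right) \left(170 + u{\left(-57 \right)}\right) = \left(-50 - 2509\right) \left(170 + \left(38 - -57\right)\right) = - 2559 \left(170 + \left(38 + 57\right)\right) = - 2559 \left(170 + 95\right) = \left(-2559\right) 265 = -678135$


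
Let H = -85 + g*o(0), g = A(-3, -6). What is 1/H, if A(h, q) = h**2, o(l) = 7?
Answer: -1/22 ≈ -0.045455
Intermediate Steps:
g = 9 (g = (-3)**2 = 9)
H = -22 (H = -85 + 9*7 = -85 + 63 = -22)
1/H = 1/(-22) = -1/22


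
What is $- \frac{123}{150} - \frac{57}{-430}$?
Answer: $- \frac{739}{1075} \approx -0.68744$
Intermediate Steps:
$- \frac{123}{150} - \frac{57}{-430} = \left(-123\right) \frac{1}{150} - - \frac{57}{430} = - \frac{41}{50} + \frac{57}{430} = - \frac{739}{1075}$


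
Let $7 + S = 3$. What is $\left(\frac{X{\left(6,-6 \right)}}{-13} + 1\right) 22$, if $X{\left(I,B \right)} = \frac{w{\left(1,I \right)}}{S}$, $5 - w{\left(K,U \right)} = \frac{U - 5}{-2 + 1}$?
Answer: $\frac{319}{13} \approx 24.538$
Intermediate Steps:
$S = -4$ ($S = -7 + 3 = -4$)
$w{\left(K,U \right)} = U$ ($w{\left(K,U \right)} = 5 - \frac{U - 5}{-2 + 1} = 5 - \frac{-5 + U}{-1} = 5 - \left(-5 + U\right) \left(-1\right) = 5 - \left(5 - U\right) = 5 + \left(-5 + U\right) = U$)
$X{\left(I,B \right)} = - \frac{I}{4}$ ($X{\left(I,B \right)} = \frac{I}{-4} = I \left(- \frac{1}{4}\right) = - \frac{I}{4}$)
$\left(\frac{X{\left(6,-6 \right)}}{-13} + 1\right) 22 = \left(\frac{\left(- \frac{1}{4}\right) 6}{-13} + 1\right) 22 = \left(\left(- \frac{3}{2}\right) \left(- \frac{1}{13}\right) + 1\right) 22 = \left(\frac{3}{26} + 1\right) 22 = \frac{29}{26} \cdot 22 = \frac{319}{13}$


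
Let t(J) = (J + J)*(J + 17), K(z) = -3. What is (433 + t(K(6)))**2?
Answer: 121801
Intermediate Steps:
t(J) = 2*J*(17 + J) (t(J) = (2*J)*(17 + J) = 2*J*(17 + J))
(433 + t(K(6)))**2 = (433 + 2*(-3)*(17 - 3))**2 = (433 + 2*(-3)*14)**2 = (433 - 84)**2 = 349**2 = 121801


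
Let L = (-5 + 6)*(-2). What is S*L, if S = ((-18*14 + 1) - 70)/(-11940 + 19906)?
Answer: 321/3983 ≈ 0.080593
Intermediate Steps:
L = -2 (L = 1*(-2) = -2)
S = -321/7966 (S = ((-252 + 1) - 70)/7966 = (-251 - 70)*(1/7966) = -321*1/7966 = -321/7966 ≈ -0.040296)
S*L = -321/7966*(-2) = 321/3983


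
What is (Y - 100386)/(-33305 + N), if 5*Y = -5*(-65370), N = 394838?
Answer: -11672/120511 ≈ -0.096854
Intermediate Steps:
Y = 65370 (Y = (-5*(-65370))/5 = (⅕)*326850 = 65370)
(Y - 100386)/(-33305 + N) = (65370 - 100386)/(-33305 + 394838) = -35016/361533 = -35016*1/361533 = -11672/120511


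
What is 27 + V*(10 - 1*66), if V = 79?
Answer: -4397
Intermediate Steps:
27 + V*(10 - 1*66) = 27 + 79*(10 - 1*66) = 27 + 79*(10 - 66) = 27 + 79*(-56) = 27 - 4424 = -4397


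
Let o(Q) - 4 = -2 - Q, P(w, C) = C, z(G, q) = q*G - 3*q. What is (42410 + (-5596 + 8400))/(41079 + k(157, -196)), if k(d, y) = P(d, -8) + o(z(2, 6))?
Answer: 45214/41079 ≈ 1.1007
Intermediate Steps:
z(G, q) = -3*q + G*q (z(G, q) = G*q - 3*q = -3*q + G*q)
o(Q) = 2 - Q (o(Q) = 4 + (-2 - Q) = 2 - Q)
k(d, y) = 0 (k(d, y) = -8 + (2 - 6*(-3 + 2)) = -8 + (2 - 6*(-1)) = -8 + (2 - 1*(-6)) = -8 + (2 + 6) = -8 + 8 = 0)
(42410 + (-5596 + 8400))/(41079 + k(157, -196)) = (42410 + (-5596 + 8400))/(41079 + 0) = (42410 + 2804)/41079 = 45214*(1/41079) = 45214/41079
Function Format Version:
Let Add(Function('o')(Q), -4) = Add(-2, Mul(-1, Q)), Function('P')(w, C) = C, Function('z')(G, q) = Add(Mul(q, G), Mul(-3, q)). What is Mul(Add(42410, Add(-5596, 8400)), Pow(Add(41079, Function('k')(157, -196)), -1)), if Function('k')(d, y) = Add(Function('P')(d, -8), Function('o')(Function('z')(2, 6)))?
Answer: Rational(45214, 41079) ≈ 1.1007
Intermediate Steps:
Function('z')(G, q) = Add(Mul(-3, q), Mul(G, q)) (Function('z')(G, q) = Add(Mul(G, q), Mul(-3, q)) = Add(Mul(-3, q), Mul(G, q)))
Function('o')(Q) = Add(2, Mul(-1, Q)) (Function('o')(Q) = Add(4, Add(-2, Mul(-1, Q))) = Add(2, Mul(-1, Q)))
Function('k')(d, y) = 0 (Function('k')(d, y) = Add(-8, Add(2, Mul(-1, Mul(6, Add(-3, 2))))) = Add(-8, Add(2, Mul(-1, Mul(6, -1)))) = Add(-8, Add(2, Mul(-1, -6))) = Add(-8, Add(2, 6)) = Add(-8, 8) = 0)
Mul(Add(42410, Add(-5596, 8400)), Pow(Add(41079, Function('k')(157, -196)), -1)) = Mul(Add(42410, Add(-5596, 8400)), Pow(Add(41079, 0), -1)) = Mul(Add(42410, 2804), Pow(41079, -1)) = Mul(45214, Rational(1, 41079)) = Rational(45214, 41079)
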